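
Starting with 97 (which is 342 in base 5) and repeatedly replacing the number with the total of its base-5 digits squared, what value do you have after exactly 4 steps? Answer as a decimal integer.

97 = (3,4,2)_5 → 3² + 4² + 2² = 29
29 = (1,0,4)_5 → 1² + 0² + 4² = 17
17 = (3,2)_5 → 3² + 2² = 13
13 = (2,3)_5 → 2² + 3² = 13

13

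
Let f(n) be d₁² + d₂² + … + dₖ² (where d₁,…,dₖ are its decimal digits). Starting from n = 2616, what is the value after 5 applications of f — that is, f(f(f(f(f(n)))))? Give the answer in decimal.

20

2616 → 2² + 6² + 1² + 6² = 4 + 36 + 1 + 36 = 77
77 → 7² + 7² = 49 + 49 = 98
98 → 9² + 8² = 81 + 64 = 145
145 → 1² + 4² + 5² = 1 + 16 + 25 = 42
42 → 4² + 2² = 16 + 4 = 20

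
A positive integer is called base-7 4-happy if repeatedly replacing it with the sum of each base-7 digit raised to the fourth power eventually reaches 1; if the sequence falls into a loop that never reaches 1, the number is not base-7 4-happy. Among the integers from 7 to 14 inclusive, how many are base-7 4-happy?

1

7: 7 → 1  (reaches 1)
8: 8 → 2 → 16 → 32 → 512 → 164 → 178 → 418 → 708 → 98 → 16  (repeats 16)
9: 9 → 17 → 97 → 2593 → 1459 → 963 → 1153 → 803 → 673 → 1923 → 1507 → 913 → 609 → 707 → 97  (repeats 97)
10: 10 → 82 → 882 → 272 → 2002 → 2546 → 1938 → 2258 → 1808 → 1938  (repeats 1938)
11: 11 → 257 → 1251 → 1043 → 97 → 2593 → 1459 → 963 → 1153 → 803 → 673 → 1923 → 1507 → 913 → 609 → 707 → 97  (repeats 97)
12: 12 → 626 → 1332 → 1394 → 338 → 2608 → 514 → 244 → 2848 → 1314 → 1956 → 2258 → 1808 → 1938 → 2258  (repeats 2258)
13: 13 → 1297 → 803 → 673 → 1923 → 1507 → 913 → 609 → 707 → 97 → 2593 → 1459 → 963 → 1153 → 803  (repeats 803)
14: 14 → 16 → 32 → 512 → 164 → 178 → 418 → 708 → 98 → 16  (repeats 16)
base-7 4-happy: 7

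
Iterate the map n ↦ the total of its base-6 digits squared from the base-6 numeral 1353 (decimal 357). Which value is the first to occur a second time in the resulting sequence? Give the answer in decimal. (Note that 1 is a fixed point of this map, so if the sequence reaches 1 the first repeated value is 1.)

1

357 = (1,3,5,3)_6 → 44
44 = (1,1,2)_6 → 6
6 = (1,0)_6 → 1  — reached the fixed point 1.
1 → 1, so 1 is the first repeated value.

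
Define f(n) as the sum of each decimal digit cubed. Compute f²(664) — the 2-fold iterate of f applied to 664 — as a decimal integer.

664 → 6³ + 6³ + 4³ = 496
496 → 4³ + 9³ + 6³ = 1009

1009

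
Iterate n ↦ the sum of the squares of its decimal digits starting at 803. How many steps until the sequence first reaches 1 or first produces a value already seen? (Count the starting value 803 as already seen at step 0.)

803 → 73
73 → 58
58 → 89
89 → 145
145 → 42
42 → 20
20 → 4
4 → 16
16 → 37
37 → 58  — 58 repeats.
That took 10 steps.

10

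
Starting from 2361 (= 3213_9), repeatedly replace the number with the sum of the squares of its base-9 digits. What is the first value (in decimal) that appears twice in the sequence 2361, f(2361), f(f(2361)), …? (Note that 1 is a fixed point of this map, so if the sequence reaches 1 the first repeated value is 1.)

2361 = (3,2,1,3)_9 → 3² + 2² + 1² + 3² = 23
23 = (2,5)_9 → 2² + 5² = 29
29 = (3,2)_9 → 3² + 2² = 13
13 = (1,4)_9 → 1² + 4² = 17
17 = (1,8)_9 → 1² + 8² = 65
65 = (7,2)_9 → 7² + 2² = 53
53 = (5,8)_9 → 5² + 8² = 89
89 = (1,0,8)_9 → 1² + 0² + 8² = 65  — 65 already appeared earlier.

65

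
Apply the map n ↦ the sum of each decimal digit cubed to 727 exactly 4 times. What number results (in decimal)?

727 → 694
694 → 1009
1009 → 730
730 → 370

370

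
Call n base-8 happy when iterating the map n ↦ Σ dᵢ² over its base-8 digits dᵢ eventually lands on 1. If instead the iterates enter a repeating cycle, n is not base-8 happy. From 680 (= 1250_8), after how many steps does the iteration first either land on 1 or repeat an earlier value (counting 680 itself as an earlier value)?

8

680 = (1,2,5,0)_8 → 1² + 2² + 5² + 0² = 1 + 4 + 25 + 0 = 30
30 = (3,6)_8 → 3² + 6² = 9 + 36 = 45
45 = (5,5)_8 → 5² + 5² = 25 + 25 = 50
50 = (6,2)_8 → 6² + 2² = 36 + 4 = 40
40 = (5,0)_8 → 5² + 0² = 25 + 0 = 25
25 = (3,1)_8 → 3² + 1² = 9 + 1 = 10
10 = (1,2)_8 → 1² + 2² = 1 + 4 = 5
5 = (5)_8 → 5² = 25  — 25 repeats.
That took 8 steps.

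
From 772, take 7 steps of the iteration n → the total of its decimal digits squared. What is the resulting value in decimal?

772 → 7² + 7² + 2² = 49 + 49 + 4 = 102
102 → 1² + 0² + 2² = 1 + 0 + 4 = 5
5 → 5² = 25
25 → 2² + 5² = 4 + 25 = 29
29 → 2² + 9² = 4 + 81 = 85
85 → 8² + 5² = 64 + 25 = 89
89 → 8² + 9² = 64 + 81 = 145

145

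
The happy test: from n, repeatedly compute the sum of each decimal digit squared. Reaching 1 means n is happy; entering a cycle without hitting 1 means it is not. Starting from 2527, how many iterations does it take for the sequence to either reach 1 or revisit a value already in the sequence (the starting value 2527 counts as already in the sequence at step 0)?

4

2527 → 2² + 5² + 2² + 7² = 4 + 25 + 4 + 49 = 82
82 → 8² + 2² = 64 + 4 = 68
68 → 6² + 8² = 36 + 64 = 100
100 → 1² + 0² + 0² = 1 + 0 + 0 = 1  — reached 1.
That took 4 steps.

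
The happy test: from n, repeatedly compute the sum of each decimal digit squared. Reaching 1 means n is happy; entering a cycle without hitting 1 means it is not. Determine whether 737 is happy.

not happy

737 → 7² + 3² + 7² = 49 + 9 + 49 = 107
107 → 1² + 0² + 7² = 1 + 0 + 49 = 50
50 → 5² + 0² = 25 + 0 = 25
25 → 2² + 5² = 4 + 25 = 29
29 → 2² + 9² = 4 + 81 = 85
85 → 8² + 5² = 64 + 25 = 89
89 → 8² + 9² = 64 + 81 = 145
145 → 1² + 4² + 5² = 1 + 16 + 25 = 42
42 → 4² + 2² = 16 + 4 = 20
20 → 2² + 0² = 4 + 0 = 4
4 → 4² = 16
16 → 1² + 6² = 1 + 36 = 37
37 → 3² + 7² = 9 + 49 = 58
58 → 5² + 8² = 25 + 64 = 89  — 89 already seen; the sequence cycles without reaching 1.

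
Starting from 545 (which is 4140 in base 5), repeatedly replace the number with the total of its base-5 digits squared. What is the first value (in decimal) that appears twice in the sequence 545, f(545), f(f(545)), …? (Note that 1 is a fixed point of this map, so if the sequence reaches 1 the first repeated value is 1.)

545 = (4,1,4,0)_5 → 4² + 1² + 4² + 0² = 16 + 1 + 16 + 0 = 33
33 = (1,1,3)_5 → 1² + 1² + 3² = 1 + 1 + 9 = 11
11 = (2,1)_5 → 2² + 1² = 4 + 1 = 5
5 = (1,0)_5 → 1² + 0² = 1 + 0 = 1  — reached the fixed point 1.
1 → 1, so 1 is the first repeated value.

1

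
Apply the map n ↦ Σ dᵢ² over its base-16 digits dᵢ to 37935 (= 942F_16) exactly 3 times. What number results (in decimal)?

34

37935 = (9,4,2,15)_16 → 9² + 4² + 2² + 15² = 326
326 = (1,4,6)_16 → 1² + 4² + 6² = 53
53 = (3,5)_16 → 3² + 5² = 34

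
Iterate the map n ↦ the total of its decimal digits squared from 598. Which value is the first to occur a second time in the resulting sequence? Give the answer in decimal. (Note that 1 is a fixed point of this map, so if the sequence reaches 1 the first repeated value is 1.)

89

598 → 5² + 9² + 8² = 170
170 → 1² + 7² + 0² = 50
50 → 5² + 0² = 25
25 → 2² + 5² = 29
29 → 2² + 9² = 85
85 → 8² + 5² = 89
89 → 8² + 9² = 145
145 → 1² + 4² + 5² = 42
42 → 4² + 2² = 20
20 → 2² + 0² = 4
4 → 4² = 16
16 → 1² + 6² = 37
37 → 3² + 7² = 58
58 → 5² + 8² = 89  — 89 already appeared earlier.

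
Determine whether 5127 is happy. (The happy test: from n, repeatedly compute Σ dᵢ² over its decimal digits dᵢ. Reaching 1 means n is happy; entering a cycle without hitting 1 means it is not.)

5127 → 5² + 1² + 2² + 7² = 25 + 1 + 4 + 49 = 79
79 → 7² + 9² = 49 + 81 = 130
130 → 1² + 3² + 0² = 1 + 9 + 0 = 10
10 → 1² + 0² = 1 + 0 = 1  — reached 1.

happy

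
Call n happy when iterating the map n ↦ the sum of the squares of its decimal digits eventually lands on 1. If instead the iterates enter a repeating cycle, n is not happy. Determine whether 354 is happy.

354 → 3² + 5² + 4² = 50
50 → 5² + 0² = 25
25 → 2² + 5² = 29
29 → 2² + 9² = 85
85 → 8² + 5² = 89
89 → 8² + 9² = 145
145 → 1² + 4² + 5² = 42
42 → 4² + 2² = 20
20 → 2² + 0² = 4
4 → 4² = 16
16 → 1² + 6² = 37
37 → 3² + 7² = 58
58 → 5² + 8² = 89  — 89 already seen; the sequence cycles without reaching 1.

not happy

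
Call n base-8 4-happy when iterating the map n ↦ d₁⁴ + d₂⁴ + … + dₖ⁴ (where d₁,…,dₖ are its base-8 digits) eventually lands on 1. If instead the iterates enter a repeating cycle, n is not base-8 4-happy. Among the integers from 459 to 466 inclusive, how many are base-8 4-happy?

1

459: 459 → 2483 → 2929 → 2547 → 4034 → 4818 → 115 → 1378 → 913 → 1314 → 544 → 257 → 257  (repeats 257)
460: 460 → 2658 → 898 → 1313 → 529 → 18 → 32 → 256 → 256  (repeats 256)
461: 461 → 3027 → 3123 → 2673 → 1923 → 1458 → 2624 → 626 → 1314 → 544 → 257 → 257  (repeats 257)
462: 462 → 3698 → 3714 → 2433 → 1553 → 98 → 273 → 273  (repeats 273)
463: 463 → 4803 → 164 → 528 → 17 → 17  (repeats 17)
464: 464 → 2417 → 2178 → 288 → 512 → 1  (reaches 1)
465: 465 → 2418 → 2193 → 289 → 513 → 2 → 16 → 16  (repeats 16)
466: 466 → 2433 → 1553 → 98 → 273 → 273  (repeats 273)
base-8 4-happy: 464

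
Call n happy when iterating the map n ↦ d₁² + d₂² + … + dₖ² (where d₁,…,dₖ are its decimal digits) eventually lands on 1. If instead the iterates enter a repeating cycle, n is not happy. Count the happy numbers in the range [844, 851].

844: 844 → 96 → 117 → 51 → 26 → 40 → 16 → 37 → 58 → 89 → 145 → 42 → 20 → 4 → 16  — not happy
845: 845 → 105 → 26 → 40 → 16 → 37 → 58 → 89 → 145 → 42 → 20 → 4 → 16  — not happy
846: 846 → 116 → 38 → 73 → 58 → 89 → 145 → 42 → 20 → 4 → 16 → 37 → 58  — not happy
847: 847 → 129 → 86 → 100 → 1  — happy
848: 848 → 144 → 33 → 18 → 65 → 61 → 37 → 58 → 89 → 145 → 42 → 20 → 4 → 16 → 37  — not happy
849: 849 → 161 → 38 → 73 → 58 → 89 → 145 → 42 → 20 → 4 → 16 → 37 → 58  — not happy
850: 850 → 89 → 145 → 42 → 20 → 4 → 16 → 37 → 58 → 89  — not happy
851: 851 → 90 → 81 → 65 → 61 → 37 → 58 → 89 → 145 → 42 → 20 → 4 → 16 → 37  — not happy
happy: 847

1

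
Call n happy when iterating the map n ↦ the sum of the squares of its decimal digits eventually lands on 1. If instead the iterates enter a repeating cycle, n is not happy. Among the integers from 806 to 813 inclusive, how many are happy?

806: 806 → 100 → 1  (reaches 1)
807: 807 → 113 → 11 → 2 → 4 → 16 → 37 → 58 → 89 → 145 → 42 → 20 → 4  (repeats 4)
808: 808 → 128 → 69 → 117 → 51 → 26 → 40 → 16 → 37 → 58 → 89 → 145 → 42 → 20 → 4 → 16  (repeats 16)
809: 809 → 145 → 42 → 20 → 4 → 16 → 37 → 58 → 89 → 145  (repeats 145)
810: 810 → 65 → 61 → 37 → 58 → 89 → 145 → 42 → 20 → 4 → 16 → 37  (repeats 37)
811: 811 → 66 → 72 → 53 → 34 → 25 → 29 → 85 → 89 → 145 → 42 → 20 → 4 → 16 → 37 → 58 → 89  (repeats 89)
812: 812 → 69 → 117 → 51 → 26 → 40 → 16 → 37 → 58 → 89 → 145 → 42 → 20 → 4 → 16  (repeats 16)
813: 813 → 74 → 65 → 61 → 37 → 58 → 89 → 145 → 42 → 20 → 4 → 16 → 37  (repeats 37)
happy: 806

1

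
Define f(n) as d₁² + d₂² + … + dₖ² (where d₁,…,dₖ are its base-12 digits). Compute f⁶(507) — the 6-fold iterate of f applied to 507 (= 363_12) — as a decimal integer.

74

507 = (3,6,3)_12 → 3² + 6² + 3² = 54
54 = (4,6)_12 → 4² + 6² = 52
52 = (4,4)_12 → 4² + 4² = 32
32 = (2,8)_12 → 2² + 8² = 68
68 = (5,8)_12 → 5² + 8² = 89
89 = (7,5)_12 → 7² + 5² = 74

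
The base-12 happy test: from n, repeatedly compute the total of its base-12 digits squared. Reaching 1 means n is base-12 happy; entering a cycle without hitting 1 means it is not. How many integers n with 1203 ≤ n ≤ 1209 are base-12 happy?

1

1203: 1203 → 89 → 74 → 40 → 25 → 5 → 25  (repeats 25)
1204: 1204 → 96 → 64 → 41 → 34 → 104 → 128 → 164 → 66 → 61 → 26 → 8 → 64  (repeats 64)
1205: 1205 → 105 → 145 → 2 → 4 → 16 → 17 → 26 → 8 → 64 → 41 → 34 → 104 → 128 → 164 → 66 → 61 → 26  (repeats 26)
1206: 1206 → 116 → 145 → 2 → 4 → 16 → 17 → 26 → 8 → 64 → 41 → 34 → 104 → 128 → 164 → 66 → 61 → 26  (repeats 26)
1207: 1207 → 129 → 181 → 11 → 121 → 101 → 89 → 74 → 40 → 25 → 5 → 25  (repeats 25)
1208: 1208 → 144 → 1  (reaches 1)
1209: 1209 → 161 → 27 → 13 → 2 → 4 → 16 → 17 → 26 → 8 → 64 → 41 → 34 → 104 → 128 → 164 → 66 → 61 → 26  (repeats 26)
base-12 happy: 1208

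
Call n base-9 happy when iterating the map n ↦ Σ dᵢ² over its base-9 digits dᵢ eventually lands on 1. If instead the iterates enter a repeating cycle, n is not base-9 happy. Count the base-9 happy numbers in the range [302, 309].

1

302: 302 → 70 → 98 → 66 → 58 → 52 → 74 → 68 → 74  (repeats 74)
303: 303 → 81 → 1  (reaches 1)
304: 304 → 94 → 18 → 4 → 16 → 50 → 50  (repeats 50)
305: 305 → 109 → 11 → 5 → 25 → 53 → 89 → 65 → 53  (repeats 53)
306: 306 → 58 → 52 → 74 → 68 → 74  (repeats 74)
307: 307 → 59 → 61 → 85 → 17 → 65 → 53 → 89 → 65  (repeats 65)
308: 308 → 62 → 100 → 6 → 36 → 16 → 50 → 50  (repeats 50)
309: 309 → 67 → 65 → 53 → 89 → 65  (repeats 65)
base-9 happy: 303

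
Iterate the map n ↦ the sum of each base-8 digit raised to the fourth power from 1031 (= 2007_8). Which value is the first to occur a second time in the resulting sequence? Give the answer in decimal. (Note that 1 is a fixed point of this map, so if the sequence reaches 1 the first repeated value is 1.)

1

1031 = (2,0,0,7)_8 → 2⁴ + 0⁴ + 0⁴ + 7⁴ = 16 + 0 + 0 + 2401 = 2417
2417 = (4,5,6,1)_8 → 4⁴ + 5⁴ + 6⁴ + 1⁴ = 256 + 625 + 1296 + 1 = 2178
2178 = (4,2,0,2)_8 → 4⁴ + 2⁴ + 0⁴ + 2⁴ = 256 + 16 + 0 + 16 = 288
288 = (4,4,0)_8 → 4⁴ + 4⁴ + 0⁴ = 256 + 256 + 0 = 512
512 = (1,0,0,0)_8 → 1⁴ + 0⁴ + 0⁴ + 0⁴ = 1 + 0 + 0 + 0 = 1  — reached the fixed point 1.
1 → 1, so 1 is the first repeated value.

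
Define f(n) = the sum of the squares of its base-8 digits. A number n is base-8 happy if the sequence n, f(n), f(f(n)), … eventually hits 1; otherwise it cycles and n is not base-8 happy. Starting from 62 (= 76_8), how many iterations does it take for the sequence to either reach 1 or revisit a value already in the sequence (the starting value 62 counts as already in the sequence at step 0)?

9

62 = (7,6)_8 → 85
85 = (1,2,5)_8 → 30
30 = (3,6)_8 → 45
45 = (5,5)_8 → 50
50 = (6,2)_8 → 40
40 = (5,0)_8 → 25
25 = (3,1)_8 → 10
10 = (1,2)_8 → 5
5 = (5)_8 → 25  — 25 repeats.
That took 9 steps.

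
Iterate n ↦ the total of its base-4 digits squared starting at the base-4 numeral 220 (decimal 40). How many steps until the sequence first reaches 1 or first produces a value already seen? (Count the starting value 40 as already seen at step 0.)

3

40 = (2,2,0)_4 → 2² + 2² + 0² = 8
8 = (2,0)_4 → 2² + 0² = 4
4 = (1,0)_4 → 1² + 0² = 1  — reached 1.
That took 3 steps.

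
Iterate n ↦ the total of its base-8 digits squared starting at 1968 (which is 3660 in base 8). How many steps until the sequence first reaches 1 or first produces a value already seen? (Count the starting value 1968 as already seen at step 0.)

7

1968 = (3,6,6,0)_8 → 3² + 6² + 6² + 0² = 9 + 36 + 36 + 0 = 81
81 = (1,2,1)_8 → 1² + 2² + 1² = 1 + 4 + 1 = 6
6 = (6)_8 → 6² = 36
36 = (4,4)_8 → 4² + 4² = 16 + 16 = 32
32 = (4,0)_8 → 4² + 0² = 16 + 0 = 16
16 = (2,0)_8 → 2² + 0² = 4 + 0 = 4
4 = (4)_8 → 4² = 16  — 16 repeats.
That took 7 steps.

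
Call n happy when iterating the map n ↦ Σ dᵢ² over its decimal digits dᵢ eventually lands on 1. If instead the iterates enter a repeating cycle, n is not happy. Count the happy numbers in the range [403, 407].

403: 403 → 25 → 29 → 85 → 89 → 145 → 42 → 20 → 4 → 16 → 37 → 58 → 89  — not happy
404: 404 → 32 → 13 → 10 → 1  — happy
405: 405 → 41 → 17 → 50 → 25 → 29 → 85 → 89 → 145 → 42 → 20 → 4 → 16 → 37 → 58 → 89  — not happy
406: 406 → 52 → 29 → 85 → 89 → 145 → 42 → 20 → 4 → 16 → 37 → 58 → 89  — not happy
407: 407 → 65 → 61 → 37 → 58 → 89 → 145 → 42 → 20 → 4 → 16 → 37  — not happy
happy: 404

1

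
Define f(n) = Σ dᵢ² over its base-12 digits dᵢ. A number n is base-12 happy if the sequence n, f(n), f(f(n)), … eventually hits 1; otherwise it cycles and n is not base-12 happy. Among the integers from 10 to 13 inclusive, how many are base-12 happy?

10: 10 → 100 → 80 → 100  (repeats 100)
11: 11 → 121 → 101 → 89 → 74 → 40 → 25 → 5 → 25  (repeats 25)
12: 12 → 1  (reaches 1)
13: 13 → 2 → 4 → 16 → 17 → 26 → 8 → 64 → 41 → 34 → 104 → 128 → 164 → 66 → 61 → 26  (repeats 26)
base-12 happy: 12

1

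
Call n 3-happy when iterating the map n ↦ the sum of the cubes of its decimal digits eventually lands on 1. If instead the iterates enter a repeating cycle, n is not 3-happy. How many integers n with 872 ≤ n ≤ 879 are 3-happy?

1

872: 872 → 863 → 755 → 593 → 881 → 1025 → 134 → 92 → 737 → 713 → 371 → 371  (repeats 371)
873: 873 → 882 → 1032 → 36 → 243 → 99 → 1458 → 702 → 351 → 153 → 153  (repeats 153)
874: 874 → 919 → 1459 → 919  (repeats 919)
875: 875 → 980 → 1241 → 74 → 407 → 407  (repeats 407)
876: 876 → 1071 → 345 → 216 → 225 → 141 → 66 → 432 → 99 → 1458 → 702 → 351 → 153 → 153  (repeats 153)
877: 877 → 1198 → 1243 → 100 → 1  (reaches 1)
878: 878 → 1367 → 587 → 980 → 1241 → 74 → 407 → 407  (repeats 407)
879: 879 → 1584 → 702 → 351 → 153 → 153  (repeats 153)
3-happy: 877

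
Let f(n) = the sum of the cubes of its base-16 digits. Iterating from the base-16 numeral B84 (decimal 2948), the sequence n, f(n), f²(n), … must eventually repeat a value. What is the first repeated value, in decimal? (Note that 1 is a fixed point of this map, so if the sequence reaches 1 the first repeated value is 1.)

2729

2948 = (11,8,4)_16 → 11³ + 8³ + 4³ = 1907
1907 = (7,7,3)_16 → 7³ + 7³ + 3³ = 713
713 = (2,12,9)_16 → 2³ + 12³ + 9³ = 2465
2465 = (9,10,1)_16 → 9³ + 10³ + 1³ = 1730
1730 = (6,12,2)_16 → 6³ + 12³ + 2³ = 1952
1952 = (7,10,0)_16 → 7³ + 10³ + 0³ = 1343
1343 = (5,3,15)_16 → 5³ + 3³ + 15³ = 3527
3527 = (13,12,7)_16 → 13³ + 12³ + 7³ = 4268
4268 = (1,0,10,12)_16 → 1³ + 0³ + 10³ + 12³ = 2729
2729 = (10,10,9)_16 → 10³ + 10³ + 9³ = 2729  — 2729 already appeared earlier.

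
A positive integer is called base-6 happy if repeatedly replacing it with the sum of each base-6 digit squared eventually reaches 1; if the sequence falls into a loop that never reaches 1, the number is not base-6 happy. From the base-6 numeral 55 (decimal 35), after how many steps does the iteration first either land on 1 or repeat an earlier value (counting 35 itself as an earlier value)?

12

35 = (5,5)_6 → 5² + 5² = 25 + 25 = 50
50 = (1,2,2)_6 → 1² + 2² + 2² = 1 + 4 + 4 = 9
9 = (1,3)_6 → 1² + 3² = 1 + 9 = 10
10 = (1,4)_6 → 1² + 4² = 1 + 16 = 17
17 = (2,5)_6 → 2² + 5² = 4 + 25 = 29
29 = (4,5)_6 → 4² + 5² = 16 + 25 = 41
41 = (1,0,5)_6 → 1² + 0² + 5² = 1 + 0 + 25 = 26
26 = (4,2)_6 → 4² + 2² = 16 + 4 = 20
20 = (3,2)_6 → 3² + 2² = 9 + 4 = 13
13 = (2,1)_6 → 2² + 1² = 4 + 1 = 5
5 = (5)_6 → 5² = 25
25 = (4,1)_6 → 4² + 1² = 16 + 1 = 17  — 17 repeats.
That took 12 steps.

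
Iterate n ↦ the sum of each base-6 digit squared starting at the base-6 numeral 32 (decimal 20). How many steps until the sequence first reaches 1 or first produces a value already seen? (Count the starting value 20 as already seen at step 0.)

8

20 = (3,2)_6 → 3² + 2² = 9 + 4 = 13
13 = (2,1)_6 → 2² + 1² = 4 + 1 = 5
5 = (5)_6 → 5² = 25
25 = (4,1)_6 → 4² + 1² = 16 + 1 = 17
17 = (2,5)_6 → 2² + 5² = 4 + 25 = 29
29 = (4,5)_6 → 4² + 5² = 16 + 25 = 41
41 = (1,0,5)_6 → 1² + 0² + 5² = 1 + 0 + 25 = 26
26 = (4,2)_6 → 4² + 2² = 16 + 4 = 20  — 20 repeats.
That took 8 steps.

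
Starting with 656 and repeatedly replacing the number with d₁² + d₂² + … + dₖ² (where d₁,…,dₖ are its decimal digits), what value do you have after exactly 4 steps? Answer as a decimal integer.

656 → 6² + 5² + 6² = 36 + 25 + 36 = 97
97 → 9² + 7² = 81 + 49 = 130
130 → 1² + 3² + 0² = 1 + 9 + 0 = 10
10 → 1² + 0² = 1 + 0 = 1

1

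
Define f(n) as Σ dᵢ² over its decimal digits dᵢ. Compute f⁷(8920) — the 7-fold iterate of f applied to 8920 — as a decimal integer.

16

8920 → 149
149 → 98
98 → 145
145 → 42
42 → 20
20 → 4
4 → 16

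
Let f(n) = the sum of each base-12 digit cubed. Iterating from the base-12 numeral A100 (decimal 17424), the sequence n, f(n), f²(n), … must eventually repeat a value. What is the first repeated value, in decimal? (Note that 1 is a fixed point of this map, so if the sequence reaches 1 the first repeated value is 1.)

17424 = (10,1,0,0)_12 → 10³ + 1³ + 0³ + 0³ = 1000 + 1 + 0 + 0 = 1001
1001 = (6,11,5)_12 → 6³ + 11³ + 5³ = 216 + 1331 + 125 = 1672
1672 = (11,7,4)_12 → 11³ + 7³ + 4³ = 1331 + 343 + 64 = 1738
1738 = (1,0,0,10)_12 → 1³ + 0³ + 0³ + 10³ = 1 + 0 + 0 + 1000 = 1001  — 1001 already appeared earlier.

1001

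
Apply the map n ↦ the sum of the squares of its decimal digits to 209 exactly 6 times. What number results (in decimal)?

209 → 2² + 0² + 9² = 85
85 → 8² + 5² = 89
89 → 8² + 9² = 145
145 → 1² + 4² + 5² = 42
42 → 4² + 2² = 20
20 → 2² + 0² = 4

4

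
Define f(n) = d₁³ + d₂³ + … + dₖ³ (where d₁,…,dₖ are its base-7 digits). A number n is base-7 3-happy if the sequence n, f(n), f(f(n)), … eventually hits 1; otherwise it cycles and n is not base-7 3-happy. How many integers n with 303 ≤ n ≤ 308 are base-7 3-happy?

1

303: 303 → 225 → 129 → 99 → 9 → 9  — not base-7 3-happy
304: 304 → 244 → 496 → 244  — not base-7 3-happy
305: 305 → 281 → 251 → 341 → 557 → 137 → 197 → 65 → 17 → 35 → 125 → 251  — not base-7 3-happy
306: 306 → 342 → 648 → 282 → 258 → 342  — not base-7 3-happy
307: 307 → 433 → 343 → 1  — base-7 3-happy
308: 308 → 224 → 128 → 80 → 92 → 218 → 92  — not base-7 3-happy
base-7 3-happy: 307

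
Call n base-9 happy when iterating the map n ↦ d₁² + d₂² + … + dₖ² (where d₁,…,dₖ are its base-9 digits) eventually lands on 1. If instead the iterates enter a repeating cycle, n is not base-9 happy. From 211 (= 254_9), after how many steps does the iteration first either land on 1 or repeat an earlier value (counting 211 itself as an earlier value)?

211 = (2,5,4)_9 → 2² + 5² + 4² = 4 + 25 + 16 = 45
45 = (5,0)_9 → 5² + 0² = 25 + 0 = 25
25 = (2,7)_9 → 2² + 7² = 4 + 49 = 53
53 = (5,8)_9 → 5² + 8² = 25 + 64 = 89
89 = (1,0,8)_9 → 1² + 0² + 8² = 1 + 0 + 64 = 65
65 = (7,2)_9 → 7² + 2² = 49 + 4 = 53  — 53 repeats.
That took 6 steps.

6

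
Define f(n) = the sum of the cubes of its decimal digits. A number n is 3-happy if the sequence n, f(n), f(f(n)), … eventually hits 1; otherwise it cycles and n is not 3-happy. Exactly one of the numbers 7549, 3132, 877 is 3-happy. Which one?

7549: 7549 → 1261 → 226 → 232 → 43 → 91 → 730 → 370 → 370  — repeats 370 (not 3-happy)
3132: 3132 → 63 → 243 → 99 → 1458 → 702 → 351 → 153 → 153  — repeats 153 (not 3-happy)
877: 877 → 1198 → 1243 → 100 → 1  — reaches 1 (3-happy)

877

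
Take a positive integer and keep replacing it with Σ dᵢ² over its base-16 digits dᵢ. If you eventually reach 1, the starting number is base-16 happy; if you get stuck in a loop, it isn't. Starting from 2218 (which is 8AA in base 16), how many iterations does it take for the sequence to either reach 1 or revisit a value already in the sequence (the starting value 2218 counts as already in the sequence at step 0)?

7

2218 = (8,10,10)_16 → 8² + 10² + 10² = 264
264 = (1,0,8)_16 → 1² + 0² + 8² = 65
65 = (4,1)_16 → 4² + 1² = 17
17 = (1,1)_16 → 1² + 1² = 2
2 = (2)_16 → 2² = 4
4 = (4)_16 → 4² = 16
16 = (1,0)_16 → 1² + 0² = 1  — reached 1.
That took 7 steps.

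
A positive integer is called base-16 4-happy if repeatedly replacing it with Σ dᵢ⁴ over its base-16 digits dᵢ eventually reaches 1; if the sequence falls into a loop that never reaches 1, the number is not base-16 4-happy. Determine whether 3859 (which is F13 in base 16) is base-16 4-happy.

3859 = (15,1,3)_16 → 50707
50707 = (12,6,1,3)_16 → 22114
22114 = (5,6,6,2)_16 → 3233
3233 = (12,10,1)_16 → 30737
30737 = (7,8,1,1)_16 → 6499
6499 = (1,9,6,3)_16 → 7939
7939 = (1,15,0,3)_16 → 50707  — 50707 already seen; the sequence cycles without reaching 1.

not base-16 4-happy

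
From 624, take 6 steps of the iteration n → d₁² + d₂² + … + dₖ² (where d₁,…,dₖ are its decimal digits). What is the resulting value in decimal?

624 → 56
56 → 61
61 → 37
37 → 58
58 → 89
89 → 145

145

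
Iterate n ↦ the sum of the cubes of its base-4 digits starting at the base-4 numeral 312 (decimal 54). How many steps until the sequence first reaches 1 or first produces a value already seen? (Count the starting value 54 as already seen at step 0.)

3

54 = (3,1,2)_4 → 3³ + 1³ + 2³ = 36
36 = (2,1,0)_4 → 2³ + 1³ + 0³ = 9
9 = (2,1)_4 → 2³ + 1³ = 9  — 9 repeats.
That took 3 steps.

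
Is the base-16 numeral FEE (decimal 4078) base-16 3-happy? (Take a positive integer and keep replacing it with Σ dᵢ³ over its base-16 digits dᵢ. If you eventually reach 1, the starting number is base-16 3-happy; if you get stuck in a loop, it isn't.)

4078 = (15,14,14)_16 → 15³ + 14³ + 14³ = 3375 + 2744 + 2744 = 8863
8863 = (2,2,9,15)_16 → 2³ + 2³ + 9³ + 15³ = 8 + 8 + 729 + 3375 = 4120
4120 = (1,0,1,8)_16 → 1³ + 0³ + 1³ + 8³ = 1 + 0 + 1 + 512 = 514
514 = (2,0,2)_16 → 2³ + 0³ + 2³ = 8 + 0 + 8 = 16
16 = (1,0)_16 → 1³ + 0³ = 1 + 0 = 1  — reached 1.

base-16 3-happy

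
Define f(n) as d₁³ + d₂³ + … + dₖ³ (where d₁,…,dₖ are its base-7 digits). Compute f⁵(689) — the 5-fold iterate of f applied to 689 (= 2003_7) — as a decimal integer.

557

689 = (2,0,0,3)_7 → 2³ + 0³ + 0³ + 3³ = 8 + 0 + 0 + 27 = 35
35 = (5,0)_7 → 5³ + 0³ = 125 + 0 = 125
125 = (2,3,6)_7 → 2³ + 3³ + 6³ = 8 + 27 + 216 = 251
251 = (5,0,6)_7 → 5³ + 0³ + 6³ = 125 + 0 + 216 = 341
341 = (6,6,5)_7 → 6³ + 6³ + 5³ = 216 + 216 + 125 = 557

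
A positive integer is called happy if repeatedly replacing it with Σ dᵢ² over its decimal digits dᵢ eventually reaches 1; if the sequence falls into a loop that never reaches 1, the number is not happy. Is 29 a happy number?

29 → 2² + 9² = 4 + 81 = 85
85 → 8² + 5² = 64 + 25 = 89
89 → 8² + 9² = 64 + 81 = 145
145 → 1² + 4² + 5² = 1 + 16 + 25 = 42
42 → 4² + 2² = 16 + 4 = 20
20 → 2² + 0² = 4 + 0 = 4
4 → 4² = 16
16 → 1² + 6² = 1 + 36 = 37
37 → 3² + 7² = 9 + 49 = 58
58 → 5² + 8² = 25 + 64 = 89  — 89 already seen; the sequence cycles without reaching 1.

not happy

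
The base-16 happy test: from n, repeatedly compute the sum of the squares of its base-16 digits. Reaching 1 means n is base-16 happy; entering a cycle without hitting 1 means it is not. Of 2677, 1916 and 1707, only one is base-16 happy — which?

1707

2677: 2677 → 174 → 296 → 69 → 41 → 85 → 50 → 13 → 169 → 181 → 146 → 85  — repeats 85 (not base-16 happy)
1916: 1916 → 242 → 229 → 221 → 338 → 30 → 197 → 169 → 181 → 146 → 85 → 50 → 13 → 169  — repeats 169 (not base-16 happy)
1707: 1707 → 257 → 2 → 4 → 16 → 1  — reaches 1 (base-16 happy)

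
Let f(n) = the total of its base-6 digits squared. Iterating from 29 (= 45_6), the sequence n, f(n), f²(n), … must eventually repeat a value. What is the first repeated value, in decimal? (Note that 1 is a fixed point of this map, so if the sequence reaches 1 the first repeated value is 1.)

29

29 = (4,5)_6 → 4² + 5² = 41
41 = (1,0,5)_6 → 1² + 0² + 5² = 26
26 = (4,2)_6 → 4² + 2² = 20
20 = (3,2)_6 → 3² + 2² = 13
13 = (2,1)_6 → 2² + 1² = 5
5 = (5)_6 → 5² = 25
25 = (4,1)_6 → 4² + 1² = 17
17 = (2,5)_6 → 2² + 5² = 29  — 29 already appeared earlier.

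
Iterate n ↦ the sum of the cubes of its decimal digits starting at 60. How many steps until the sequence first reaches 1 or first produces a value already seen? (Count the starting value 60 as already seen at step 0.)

11

60 → 216
216 → 225
225 → 141
141 → 66
66 → 432
432 → 99
99 → 1458
1458 → 702
702 → 351
351 → 153
153 → 153  — 153 repeats.
That took 11 steps.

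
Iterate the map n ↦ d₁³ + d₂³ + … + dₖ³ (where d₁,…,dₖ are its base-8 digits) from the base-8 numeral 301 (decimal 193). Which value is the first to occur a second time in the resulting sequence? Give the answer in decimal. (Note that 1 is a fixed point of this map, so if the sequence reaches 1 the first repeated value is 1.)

559

193 = (3,0,1)_8 → 3³ + 0³ + 1³ = 27 + 0 + 1 = 28
28 = (3,4)_8 → 3³ + 4³ = 27 + 64 = 91
91 = (1,3,3)_8 → 1³ + 3³ + 3³ = 1 + 27 + 27 = 55
55 = (6,7)_8 → 6³ + 7³ = 216 + 343 = 559
559 = (1,0,5,7)_8 → 1³ + 0³ + 5³ + 7³ = 1 + 0 + 125 + 343 = 469
469 = (7,2,5)_8 → 7³ + 2³ + 5³ = 343 + 8 + 125 = 476
476 = (7,3,4)_8 → 7³ + 3³ + 4³ = 343 + 27 + 64 = 434
434 = (6,6,2)_8 → 6³ + 6³ + 2³ = 216 + 216 + 8 = 440
440 = (6,7,0)_8 → 6³ + 7³ + 0³ = 216 + 343 + 0 = 559  — 559 already appeared earlier.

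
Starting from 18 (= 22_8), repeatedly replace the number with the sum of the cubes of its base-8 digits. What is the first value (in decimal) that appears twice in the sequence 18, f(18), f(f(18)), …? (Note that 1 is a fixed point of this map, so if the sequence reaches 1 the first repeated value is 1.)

1

18 = (2,2)_8 → 2³ + 2³ = 16
16 = (2,0)_8 → 2³ + 0³ = 8
8 = (1,0)_8 → 1³ + 0³ = 1  — reached the fixed point 1.
1 → 1, so 1 is the first repeated value.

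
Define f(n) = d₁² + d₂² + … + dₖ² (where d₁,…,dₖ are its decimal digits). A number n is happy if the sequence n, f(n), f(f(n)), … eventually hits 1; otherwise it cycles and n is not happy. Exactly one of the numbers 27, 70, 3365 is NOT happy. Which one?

27: 27 → 53 → 34 → 25 → 29 → 85 → 89 → 145 → 42 → 20 → 4 → 16 → 37 → 58 → 89  — repeats 89 (not happy)
70: 70 → 49 → 97 → 130 → 10 → 1  — reaches 1 (happy)
3365: 3365 → 79 → 130 → 10 → 1  — reaches 1 (happy)

27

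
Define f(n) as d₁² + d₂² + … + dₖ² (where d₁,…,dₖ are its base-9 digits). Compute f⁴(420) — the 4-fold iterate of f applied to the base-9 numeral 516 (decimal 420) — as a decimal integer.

36

420 = (5,1,6)_9 → 5² + 1² + 6² = 25 + 1 + 36 = 62
62 = (6,8)_9 → 6² + 8² = 36 + 64 = 100
100 = (1,2,1)_9 → 1² + 2² + 1² = 1 + 4 + 1 = 6
6 = (6)_9 → 6² = 36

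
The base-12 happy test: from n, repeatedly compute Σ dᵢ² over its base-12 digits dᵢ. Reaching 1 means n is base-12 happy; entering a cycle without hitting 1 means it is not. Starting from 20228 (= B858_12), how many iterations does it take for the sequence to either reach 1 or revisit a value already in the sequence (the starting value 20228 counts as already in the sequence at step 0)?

10

20228 = (11,8,5,8)_12 → 11² + 8² + 5² + 8² = 274
274 = (1,10,10)_12 → 1² + 10² + 10² = 201
201 = (1,4,9)_12 → 1² + 4² + 9² = 98
98 = (8,2)_12 → 8² + 2² = 68
68 = (5,8)_12 → 5² + 8² = 89
89 = (7,5)_12 → 7² + 5² = 74
74 = (6,2)_12 → 6² + 2² = 40
40 = (3,4)_12 → 3² + 4² = 25
25 = (2,1)_12 → 2² + 1² = 5
5 = (5)_12 → 5² = 25  — 25 repeats.
That took 10 steps.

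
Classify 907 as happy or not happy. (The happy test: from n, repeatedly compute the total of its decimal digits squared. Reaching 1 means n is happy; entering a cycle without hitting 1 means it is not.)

907 → 9² + 0² + 7² = 130
130 → 1² + 3² + 0² = 10
10 → 1² + 0² = 1  — reached 1.

happy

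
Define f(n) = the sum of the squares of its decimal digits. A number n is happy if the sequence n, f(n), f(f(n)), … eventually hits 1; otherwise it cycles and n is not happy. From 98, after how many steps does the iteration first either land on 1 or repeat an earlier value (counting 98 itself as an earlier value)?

98 → 9² + 8² = 145
145 → 1² + 4² + 5² = 42
42 → 4² + 2² = 20
20 → 2² + 0² = 4
4 → 4² = 16
16 → 1² + 6² = 37
37 → 3² + 7² = 58
58 → 5² + 8² = 89
89 → 8² + 9² = 145  — 145 repeats.
That took 9 steps.

9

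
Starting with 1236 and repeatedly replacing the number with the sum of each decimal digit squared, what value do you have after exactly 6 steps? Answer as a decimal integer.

145

1236 → 1² + 2² + 3² + 6² = 50
50 → 5² + 0² = 25
25 → 2² + 5² = 29
29 → 2² + 9² = 85
85 → 8² + 5² = 89
89 → 8² + 9² = 145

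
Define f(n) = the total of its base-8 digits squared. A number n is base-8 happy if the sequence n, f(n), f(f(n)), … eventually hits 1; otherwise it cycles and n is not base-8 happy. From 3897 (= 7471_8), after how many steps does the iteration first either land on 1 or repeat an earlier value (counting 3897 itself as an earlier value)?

3897 = (7,4,7,1)_8 → 7² + 4² + 7² + 1² = 49 + 16 + 49 + 1 = 115
115 = (1,6,3)_8 → 1² + 6² + 3² = 1 + 36 + 9 = 46
46 = (5,6)_8 → 5² + 6² = 25 + 36 = 61
61 = (7,5)_8 → 7² + 5² = 49 + 25 = 74
74 = (1,1,2)_8 → 1² + 1² + 2² = 1 + 1 + 4 = 6
6 = (6)_8 → 6² = 36
36 = (4,4)_8 → 4² + 4² = 16 + 16 = 32
32 = (4,0)_8 → 4² + 0² = 16 + 0 = 16
16 = (2,0)_8 → 2² + 0² = 4 + 0 = 4
4 = (4)_8 → 4² = 16  — 16 repeats.
That took 10 steps.

10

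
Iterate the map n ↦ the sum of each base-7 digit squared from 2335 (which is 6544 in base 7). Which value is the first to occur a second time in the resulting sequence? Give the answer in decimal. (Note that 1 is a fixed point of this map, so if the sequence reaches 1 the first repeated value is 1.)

45

2335 = (6,5,4,4)_7 → 6² + 5² + 4² + 4² = 36 + 25 + 16 + 16 = 93
93 = (1,6,2)_7 → 1² + 6² + 2² = 1 + 36 + 4 = 41
41 = (5,6)_7 → 5² + 6² = 25 + 36 = 61
61 = (1,1,5)_7 → 1² + 1² + 5² = 1 + 1 + 25 = 27
27 = (3,6)_7 → 3² + 6² = 9 + 36 = 45
45 = (6,3)_7 → 6² + 3² = 36 + 9 = 45  — 45 already appeared earlier.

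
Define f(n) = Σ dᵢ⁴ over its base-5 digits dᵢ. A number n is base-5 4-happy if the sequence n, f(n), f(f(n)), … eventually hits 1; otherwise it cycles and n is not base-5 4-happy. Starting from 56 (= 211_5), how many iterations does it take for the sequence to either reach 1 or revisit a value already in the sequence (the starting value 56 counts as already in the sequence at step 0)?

15

56 = (2,1,1)_5 → 2⁴ + 1⁴ + 1⁴ = 16 + 1 + 1 = 18
18 = (3,3)_5 → 3⁴ + 3⁴ = 81 + 81 = 162
162 = (1,1,2,2)_5 → 1⁴ + 1⁴ + 2⁴ + 2⁴ = 1 + 1 + 16 + 16 = 34
34 = (1,1,4)_5 → 1⁴ + 1⁴ + 4⁴ = 1 + 1 + 256 = 258
258 = (2,0,1,3)_5 → 2⁴ + 0⁴ + 1⁴ + 3⁴ = 16 + 0 + 1 + 81 = 98
98 = (3,4,3)_5 → 3⁴ + 4⁴ + 3⁴ = 81 + 256 + 81 = 418
418 = (3,1,3,3)_5 → 3⁴ + 1⁴ + 3⁴ + 3⁴ = 81 + 1 + 81 + 81 = 244
244 = (1,4,3,4)_5 → 1⁴ + 4⁴ + 3⁴ + 4⁴ = 1 + 256 + 81 + 256 = 594
594 = (4,3,3,4)_5 → 4⁴ + 3⁴ + 3⁴ + 4⁴ = 256 + 81 + 81 + 256 = 674
674 = (1,0,1,4,4)_5 → 1⁴ + 0⁴ + 1⁴ + 4⁴ + 4⁴ = 1 + 0 + 1 + 256 + 256 = 514
514 = (4,0,2,4)_5 → 4⁴ + 0⁴ + 2⁴ + 4⁴ = 256 + 0 + 16 + 256 = 528
528 = (4,1,0,3)_5 → 4⁴ + 1⁴ + 0⁴ + 3⁴ = 256 + 1 + 0 + 81 = 338
338 = (2,3,2,3)_5 → 2⁴ + 3⁴ + 2⁴ + 3⁴ = 16 + 81 + 16 + 81 = 194
194 = (1,2,3,4)_5 → 1⁴ + 2⁴ + 3⁴ + 4⁴ = 1 + 16 + 81 + 256 = 354
354 = (2,4,0,4)_5 → 2⁴ + 4⁴ + 0⁴ + 4⁴ = 16 + 256 + 0 + 256 = 528  — 528 repeats.
That took 15 steps.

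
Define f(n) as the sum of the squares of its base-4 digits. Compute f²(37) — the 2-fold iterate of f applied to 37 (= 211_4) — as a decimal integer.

5

37 = (2,1,1)_4 → 2² + 1² + 1² = 6
6 = (1,2)_4 → 1² + 2² = 5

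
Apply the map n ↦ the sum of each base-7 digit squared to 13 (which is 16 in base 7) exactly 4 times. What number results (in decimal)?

13 = (1,6)_7 → 1² + 6² = 1 + 36 = 37
37 = (5,2)_7 → 5² + 2² = 25 + 4 = 29
29 = (4,1)_7 → 4² + 1² = 16 + 1 = 17
17 = (2,3)_7 → 2² + 3² = 4 + 9 = 13

13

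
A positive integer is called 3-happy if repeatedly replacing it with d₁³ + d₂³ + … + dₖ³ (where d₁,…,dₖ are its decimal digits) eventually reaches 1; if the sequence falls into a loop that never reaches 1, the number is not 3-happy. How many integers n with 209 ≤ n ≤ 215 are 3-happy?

209: 209 → 737 → 713 → 371 → 371  — not 3-happy
210: 210 → 9 → 729 → 1080 → 513 → 153 → 153  — not 3-happy
211: 211 → 10 → 1  — 3-happy
212: 212 → 17 → 344 → 155 → 251 → 134 → 92 → 737 → 713 → 371 → 371  — not 3-happy
213: 213 → 36 → 243 → 99 → 1458 → 702 → 351 → 153 → 153  — not 3-happy
214: 214 → 73 → 370 → 370  — not 3-happy
215: 215 → 134 → 92 → 737 → 713 → 371 → 371  — not 3-happy
3-happy: 211

1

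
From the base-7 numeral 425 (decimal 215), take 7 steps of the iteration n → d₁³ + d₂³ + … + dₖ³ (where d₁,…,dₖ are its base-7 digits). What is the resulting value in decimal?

215 = (4,2,5)_7 → 4³ + 2³ + 5³ = 197
197 = (4,0,1)_7 → 4³ + 0³ + 1³ = 65
65 = (1,2,2)_7 → 1³ + 2³ + 2³ = 17
17 = (2,3)_7 → 2³ + 3³ = 35
35 = (5,0)_7 → 5³ + 0³ = 125
125 = (2,3,6)_7 → 2³ + 3³ + 6³ = 251
251 = (5,0,6)_7 → 5³ + 0³ + 6³ = 341

341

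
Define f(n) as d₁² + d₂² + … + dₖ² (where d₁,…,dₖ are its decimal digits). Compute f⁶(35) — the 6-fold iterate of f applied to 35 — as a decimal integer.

145

35 → 3² + 5² = 9 + 25 = 34
34 → 3² + 4² = 9 + 16 = 25
25 → 2² + 5² = 4 + 25 = 29
29 → 2² + 9² = 4 + 81 = 85
85 → 8² + 5² = 64 + 25 = 89
89 → 8² + 9² = 64 + 81 = 145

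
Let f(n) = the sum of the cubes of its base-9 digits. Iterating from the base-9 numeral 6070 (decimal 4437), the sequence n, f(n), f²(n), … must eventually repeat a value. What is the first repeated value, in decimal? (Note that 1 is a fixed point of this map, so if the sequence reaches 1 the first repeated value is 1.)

1

4437 = (6,0,7,0)_9 → 6³ + 0³ + 7³ + 0³ = 216 + 0 + 343 + 0 = 559
559 = (6,8,1)_9 → 6³ + 8³ + 1³ = 216 + 512 + 1 = 729
729 = (1,0,0,0)_9 → 1³ + 0³ + 0³ + 0³ = 1 + 0 + 0 + 0 = 1  — reached the fixed point 1.
1 → 1, so 1 is the first repeated value.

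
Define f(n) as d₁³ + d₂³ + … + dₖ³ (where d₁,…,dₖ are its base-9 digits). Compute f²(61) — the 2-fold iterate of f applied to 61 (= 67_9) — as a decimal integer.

729

61 = (6,7)_9 → 6³ + 7³ = 559
559 = (6,8,1)_9 → 6³ + 8³ + 1³ = 729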